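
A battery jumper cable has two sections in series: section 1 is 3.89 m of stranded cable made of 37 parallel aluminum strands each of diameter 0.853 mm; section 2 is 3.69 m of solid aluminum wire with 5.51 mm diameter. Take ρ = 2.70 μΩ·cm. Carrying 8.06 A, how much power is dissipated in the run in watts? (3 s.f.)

0.594 W

ρ = 2.70 μΩ·cm = 2.70×10^-8 Ω·m
Section 1: A_strand = π(4.2650e-04)² = 5.715e-07 m²; R₁ = ρL/(N·A_s) = (2.70×10^-8)(3.89)/(37×5.715e-07) = 0.004967 Ω
Section 2: A = π(d/2)² = π(2.7550e-03 m)² = 2.384e-05 m²
R₂ = (2.70×10^-8)(3.69)/(2.384e-05) = 0.004178 Ω
R = R₁ + R₂ = 0.009146 Ω
P = I²R = (8.06)² × 0.009146 = 0.594 W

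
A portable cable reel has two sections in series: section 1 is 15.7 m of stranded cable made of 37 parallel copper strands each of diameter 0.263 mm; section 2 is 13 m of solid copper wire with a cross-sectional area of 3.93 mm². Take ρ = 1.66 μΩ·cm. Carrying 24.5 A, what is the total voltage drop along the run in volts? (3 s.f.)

ρ = 1.66 μΩ·cm = 1.66×10^-8 Ω·m
Section 1: A_strand = π(1.3150e-04)² = 5.433e-08 m²; R₁ = ρL/(N·A_s) = (1.66×10^-8)(15.7)/(37×5.433e-08) = 0.1297 Ω
Section 2: A = 3.93 mm² = 3.930e-06 m²
R₂ = (1.66×10^-8)(13)/(3.930e-06) = 0.05491 Ω
R = R₁ + R₂ = 0.1846 Ω
V = IR = 24.5 × 0.1846 = 4.52 V

4.52 V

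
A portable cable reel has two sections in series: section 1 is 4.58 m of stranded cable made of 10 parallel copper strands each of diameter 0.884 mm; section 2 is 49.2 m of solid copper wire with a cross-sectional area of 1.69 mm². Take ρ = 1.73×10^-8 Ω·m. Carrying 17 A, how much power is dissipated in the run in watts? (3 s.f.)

Section 1: A_strand = π(4.4200e-04)² = 6.138e-07 m²; R₁ = ρL/(N·A_s) = (1.73×10^-8)(4.58)/(10×6.138e-07) = 0.01291 Ω
Section 2: A = 1.69 mm² = 1.690e-06 m²
R₂ = (1.73×10^-8)(49.2)/(1.690e-06) = 0.5036 Ω
R = R₁ + R₂ = 0.5166 Ω
P = I²R = (17)² × 0.5166 = 149 W

149 W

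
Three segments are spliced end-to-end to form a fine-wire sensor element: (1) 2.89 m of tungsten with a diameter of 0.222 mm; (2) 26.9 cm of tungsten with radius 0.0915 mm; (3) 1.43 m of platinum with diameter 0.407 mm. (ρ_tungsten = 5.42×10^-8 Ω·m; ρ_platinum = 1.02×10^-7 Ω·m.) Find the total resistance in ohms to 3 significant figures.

Seg 1: A = π(d/2)² = π(1.1100e-04 m)² = 3.871e-08 m²
R_1 = (5.42×10^-8)(2.89)/(3.871e-08) = 4.047 Ω
Seg 2: A = πr² = π(9.1500e-05 m)² = 2.630e-08 m²
R_2 = (5.42×10^-8)(0.269)/(2.630e-08) = 0.5543 Ω
Seg 3: A = π(d/2)² = π(2.0350e-04 m)² = 1.301e-07 m²
R_3 = (1.02×10^-7)(1.43)/(1.301e-07) = 1.121 Ω
R_total = R_1 + R_2 + R_3 = 5.72 Ω

5.72 Ω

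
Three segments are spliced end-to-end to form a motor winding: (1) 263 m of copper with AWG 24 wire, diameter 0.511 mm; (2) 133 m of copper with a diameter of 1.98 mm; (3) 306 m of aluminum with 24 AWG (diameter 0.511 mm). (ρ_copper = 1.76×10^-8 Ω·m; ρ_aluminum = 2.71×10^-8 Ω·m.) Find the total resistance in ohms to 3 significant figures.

Seg 1: A = π(0.511/2 mm)² = π(2.5550e-04 m)² = 2.051e-07 m²
R_1 = (1.76×10^-8)(263)/(2.051e-07) = 22.57 Ω
Seg 2: A = π(d/2)² = π(9.9000e-04 m)² = 3.079e-06 m²
R_2 = (1.76×10^-8)(133)/(3.079e-06) = 0.7602 Ω
Seg 3: A = π(0.511/2 mm)² = π(2.5550e-04 m)² = 2.051e-07 m²
R_3 = (2.71×10^-8)(306)/(2.051e-07) = 40.44 Ω
R_total = R_1 + R_2 + R_3 = 63.8 Ω

63.8 Ω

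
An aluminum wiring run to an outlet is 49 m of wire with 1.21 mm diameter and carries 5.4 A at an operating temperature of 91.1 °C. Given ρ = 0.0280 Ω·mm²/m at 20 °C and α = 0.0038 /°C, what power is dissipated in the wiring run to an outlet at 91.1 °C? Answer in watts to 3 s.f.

ρ = 0.0280 Ω·mm²/m = 2.80×10^-8 Ω·m
A = π(d/2)² = π(6.0500e-04 m)² = 1.150e-06 m²
R₍20₎ = ρL/A = (2.80×10^-8)(49)/(1.150e-06) = 1.193 Ω
R₍91.1₎ = R₍20₎(1 + αΔT) = 1.193 × (1 + 0.0038×71.1) = 1.516 Ω
P = I²R = (5.4)² × 1.516 = 44.2 W

44.2 W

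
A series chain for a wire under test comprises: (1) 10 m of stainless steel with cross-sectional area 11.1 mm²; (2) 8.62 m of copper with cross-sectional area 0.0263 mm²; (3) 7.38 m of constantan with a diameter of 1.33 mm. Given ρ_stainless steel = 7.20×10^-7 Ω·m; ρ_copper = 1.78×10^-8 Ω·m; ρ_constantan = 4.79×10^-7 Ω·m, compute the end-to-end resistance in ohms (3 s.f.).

9.03 Ω

Seg 1: A = 11.1 mm² = 1.110e-05 m²
R_1 = (7.20×10^-7)(10)/(1.110e-05) = 0.6486 Ω
Seg 2: A = 0.0263 mm² = 2.630e-08 m²
R_2 = (1.78×10^-8)(8.62)/(2.630e-08) = 5.834 Ω
Seg 3: A = π(d/2)² = π(6.6500e-04 m)² = 1.389e-06 m²
R_3 = (4.79×10^-7)(7.38)/(1.389e-06) = 2.544 Ω
R_total = R_1 + R_2 + R_3 = 9.03 Ω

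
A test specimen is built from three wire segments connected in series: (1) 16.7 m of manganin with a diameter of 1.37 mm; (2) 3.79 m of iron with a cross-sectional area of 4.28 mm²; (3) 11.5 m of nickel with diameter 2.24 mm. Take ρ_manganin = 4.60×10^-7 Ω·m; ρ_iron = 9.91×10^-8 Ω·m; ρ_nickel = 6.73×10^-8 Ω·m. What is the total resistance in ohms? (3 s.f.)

5.50 Ω

Seg 1: A = π(d/2)² = π(6.8500e-04 m)² = 1.474e-06 m²
R_1 = (4.60×10^-7)(16.7)/(1.474e-06) = 5.211 Ω
Seg 2: A = 4.28 mm² = 4.280e-06 m²
R_2 = (9.91×10^-8)(3.79)/(4.280e-06) = 0.08775 Ω
Seg 3: A = π(d/2)² = π(1.1200e-03 m)² = 3.941e-06 m²
R_3 = (6.73×10^-8)(11.5)/(3.941e-06) = 0.1964 Ω
R_total = R_1 + R_2 + R_3 = 5.50 Ω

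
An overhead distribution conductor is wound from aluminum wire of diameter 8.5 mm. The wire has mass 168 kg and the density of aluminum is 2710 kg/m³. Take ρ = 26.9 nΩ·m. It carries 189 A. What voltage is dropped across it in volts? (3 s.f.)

ρ = 26.9 nΩ·m = 2.69×10^-8 Ω·m
A = π(d/2)² = π(4.2500e-03 m)² = 5.6745e-05 m²
L = m/(density·A) = 168/(2710×5.6745e-05) = 1092 m
R = ρL/A = (2.69×10^-8)(1092)/(5.6745e-05) = 0.5179 Ω
V = IR = 189 × 0.5179 = 97.9 V

97.9 V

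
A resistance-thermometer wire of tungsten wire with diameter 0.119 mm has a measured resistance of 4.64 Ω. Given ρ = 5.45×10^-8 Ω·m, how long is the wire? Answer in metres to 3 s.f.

0.947 m

A = π(d/2)² = π(5.9500e-05 m)² = 1.112e-08 m²
L = RA/ρ = (4.64)(1.112e-08)/(5.45×10^-8) = 0.947 m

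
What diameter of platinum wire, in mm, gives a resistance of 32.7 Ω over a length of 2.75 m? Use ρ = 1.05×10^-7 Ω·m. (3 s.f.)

A = ρL/R = (1.05×10^-7)(2.75)/(32.7) = 8.830e-09 m²
d = 2√(A/π) = 1.060e-04 m = 0.106 mm

0.106 mm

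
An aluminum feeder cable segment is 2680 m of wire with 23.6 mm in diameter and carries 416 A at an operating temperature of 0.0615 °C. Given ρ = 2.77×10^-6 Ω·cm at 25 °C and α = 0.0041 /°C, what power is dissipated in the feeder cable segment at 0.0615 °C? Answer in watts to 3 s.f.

26400 W

ρ = 2.77×10^-6 Ω·cm = 2.77×10^-8 Ω·m
A = π(d/2)² = π(1.1800e-02 m)² = 4.374e-04 m²
R₍25₎ = ρL/A = (2.77×10^-8)(2680)/(4.374e-04) = 0.1697 Ω
R₍0.0615₎ = R₍25₎(1 + αΔT) = 0.1697 × (1 + 0.0041×-24.9) = 0.1524 Ω
P = I²R = (416)² × 0.1524 = 26400 W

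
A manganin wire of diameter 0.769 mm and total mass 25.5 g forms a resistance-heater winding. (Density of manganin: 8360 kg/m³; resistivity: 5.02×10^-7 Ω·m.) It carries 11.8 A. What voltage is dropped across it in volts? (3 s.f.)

83.8 V

A = π(d/2)² = π(3.8450e-04 m)² = 4.6445e-07 m²
L = m/(density·A) = 0.0255/(8360×4.6445e-07) = 6.567 m
R = ρL/A = (5.02×10^-7)(6.567)/(4.6445e-07) = 7.098 Ω
V = IR = 11.8 × 7.098 = 83.8 V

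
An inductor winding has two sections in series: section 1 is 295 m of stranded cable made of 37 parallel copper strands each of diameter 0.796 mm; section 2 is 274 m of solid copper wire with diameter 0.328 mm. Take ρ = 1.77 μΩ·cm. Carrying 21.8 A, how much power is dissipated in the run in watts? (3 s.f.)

27400 W

ρ = 1.77 μΩ·cm = 1.77×10^-8 Ω·m
Section 1: A_strand = π(3.9800e-04)² = 4.976e-07 m²; R₁ = ρL/(N·A_s) = (1.77×10^-8)(295)/(37×4.976e-07) = 0.2836 Ω
Section 2: A = π(d/2)² = π(1.6400e-04 m)² = 8.450e-08 m²
R₂ = (1.77×10^-8)(274)/(8.450e-08) = 57.4 Ω
R = R₁ + R₂ = 57.68 Ω
P = I²R = (21.8)² × 57.68 = 27400 W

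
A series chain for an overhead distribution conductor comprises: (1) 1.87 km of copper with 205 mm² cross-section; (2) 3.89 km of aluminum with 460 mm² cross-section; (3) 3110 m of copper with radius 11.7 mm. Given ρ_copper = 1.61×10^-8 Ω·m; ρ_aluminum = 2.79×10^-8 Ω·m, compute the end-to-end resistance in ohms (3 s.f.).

0.499 Ω

Seg 1: A = 205 mm² = 2.050e-04 m²
R_1 = (1.61×10^-8)(1870)/(2.050e-04) = 0.1469 Ω
Seg 2: A = 460 mm² = 4.600e-04 m²
R_2 = (2.79×10^-8)(3890)/(4.600e-04) = 0.2359 Ω
Seg 3: A = πr² = π(1.1700e-02 m)² = 4.301e-04 m²
R_3 = (1.61×10^-8)(3110)/(4.301e-04) = 0.1164 Ω
R_total = R_1 + R_2 + R_3 = 0.499 Ω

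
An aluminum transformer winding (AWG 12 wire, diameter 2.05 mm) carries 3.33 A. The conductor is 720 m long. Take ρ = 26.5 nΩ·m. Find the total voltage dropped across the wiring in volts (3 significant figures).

19.2 V

ρ = 26.5 nΩ·m = 2.65×10^-8 Ω·m
A = π(2.05/2 mm)² = π(1.0250e-03 m)² = 3.301e-06 m²
R = ρL/A = (2.65×10^-8)(720)/(3.301e-06) = 5.781 Ω
V = IR = 3.33 × 5.781 = 19.2 V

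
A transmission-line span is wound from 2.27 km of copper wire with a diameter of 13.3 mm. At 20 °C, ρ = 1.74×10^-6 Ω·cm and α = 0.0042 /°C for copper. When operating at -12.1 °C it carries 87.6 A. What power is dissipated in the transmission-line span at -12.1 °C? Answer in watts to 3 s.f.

ρ = 1.74×10^-6 Ω·cm = 1.74×10^-8 Ω·m
A = π(d/2)² = π(6.6500e-03 m)² = 1.389e-04 m²
R₍20₎ = ρL/A = (1.74×10^-8)(2270)/(1.389e-04) = 0.2843 Ω
R₍-12.1₎ = R₍20₎(1 + αΔT) = 0.2843 × (1 + 0.0042×-32.1) = 0.246 Ω
P = I²R = (87.6)² × 0.246 = 1890 W

1890 W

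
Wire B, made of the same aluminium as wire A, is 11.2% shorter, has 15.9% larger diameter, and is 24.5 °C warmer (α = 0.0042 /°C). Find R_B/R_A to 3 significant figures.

R ∝ ρL/d² with ρ ∝ (1+αΔT), so R_B/R_A = (1 − 11.2/100) × (1 + 15.9/100)⁻² × (1 + 0.0042×24.5)
= 0.888 × 0.7444 × 1.103 = 0.729

0.729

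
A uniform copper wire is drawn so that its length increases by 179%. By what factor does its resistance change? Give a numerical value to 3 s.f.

k = 1 + 179/100 = 2.79; volume constant ⇒ A' = A/k, so R' = k²R.
Factor = 7.78

7.78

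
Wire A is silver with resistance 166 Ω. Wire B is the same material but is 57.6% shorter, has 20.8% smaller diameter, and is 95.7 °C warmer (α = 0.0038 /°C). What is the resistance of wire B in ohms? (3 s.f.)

R ∝ ρL/d² with ρ ∝ (1+αΔT), so R_B/R_A = (1 − 57.6/100) × (1 − 20.8/100)⁻² × (1 + 0.0038×95.7)
= 0.424 × 1.594 × 1.364 = 0.9218
R_B = 0.9218 × 166 = 153 Ω

153 Ω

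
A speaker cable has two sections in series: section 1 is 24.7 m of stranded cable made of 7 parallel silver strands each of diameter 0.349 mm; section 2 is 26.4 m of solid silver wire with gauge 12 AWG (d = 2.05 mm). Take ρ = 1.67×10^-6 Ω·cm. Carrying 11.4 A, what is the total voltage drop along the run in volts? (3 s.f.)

8.55 V

ρ = 1.67×10^-6 Ω·cm = 1.67×10^-8 Ω·m
Section 1: A_strand = π(1.7450e-04)² = 9.566e-08 m²; R₁ = ρL/(N·A_s) = (1.67×10^-8)(24.7)/(7×9.566e-08) = 0.616 Ω
Section 2: A = π(2.05/2 mm)² = π(1.0250e-03 m)² = 3.301e-06 m²
R₂ = (1.67×10^-8)(26.4)/(3.301e-06) = 0.1336 Ω
R = R₁ + R₂ = 0.7496 Ω
V = IR = 11.4 × 0.7496 = 8.55 V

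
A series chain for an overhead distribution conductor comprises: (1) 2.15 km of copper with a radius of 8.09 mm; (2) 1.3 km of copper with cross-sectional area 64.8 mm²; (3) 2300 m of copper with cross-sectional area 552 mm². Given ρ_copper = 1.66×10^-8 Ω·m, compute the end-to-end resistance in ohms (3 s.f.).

0.576 Ω

Seg 1: A = πr² = π(8.0900e-03 m)² = 2.056e-04 m²
R_1 = (1.66×10^-8)(2150)/(2.056e-04) = 0.1736 Ω
Seg 2: A = 64.8 mm² = 6.480e-05 m²
R_2 = (1.66×10^-8)(1300)/(6.480e-05) = 0.333 Ω
Seg 3: A = 552 mm² = 5.520e-04 m²
R_3 = (1.66×10^-8)(2300)/(5.520e-04) = 0.06917 Ω
R_total = R_1 + R_2 + R_3 = 0.576 Ω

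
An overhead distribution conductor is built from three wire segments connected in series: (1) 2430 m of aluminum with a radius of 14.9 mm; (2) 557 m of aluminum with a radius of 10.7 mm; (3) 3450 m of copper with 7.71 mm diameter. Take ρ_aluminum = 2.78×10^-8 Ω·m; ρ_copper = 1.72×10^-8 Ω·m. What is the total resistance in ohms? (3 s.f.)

1.41 Ω

Seg 1: A = πr² = π(1.4900e-02 m)² = 6.975e-04 m²
R_1 = (2.78×10^-8)(2430)/(6.975e-04) = 0.09686 Ω
Seg 2: A = πr² = π(1.0700e-02 m)² = 3.597e-04 m²
R_2 = (2.78×10^-8)(557)/(3.597e-04) = 0.04305 Ω
Seg 3: A = π(d/2)² = π(3.8550e-03 m)² = 4.669e-05 m²
R_3 = (1.72×10^-8)(3450)/(4.669e-05) = 1.271 Ω
R_total = R_1 + R_2 + R_3 = 1.41 Ω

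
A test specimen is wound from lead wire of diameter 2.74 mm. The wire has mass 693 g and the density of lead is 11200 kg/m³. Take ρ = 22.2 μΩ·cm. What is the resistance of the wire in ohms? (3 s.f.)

0.395 Ω

ρ = 22.2 μΩ·cm = 2.22×10^-7 Ω·m
A = π(d/2)² = π(1.3700e-03 m)² = 5.8965e-06 m²
L = m/(density·A) = 0.693/(11200×5.8965e-06) = 10.49 m
R = ρL/A = (2.22×10^-7)(10.49)/(5.8965e-06) = 0.395 Ω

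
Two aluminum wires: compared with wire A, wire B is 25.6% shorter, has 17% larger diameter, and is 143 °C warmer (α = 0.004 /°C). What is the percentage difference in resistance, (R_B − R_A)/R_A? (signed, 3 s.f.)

-14.6%

R ∝ ρL/d² with ρ ∝ (1+αΔT), so R_B/R_A = (1 − 25.6/100) × (1 + 17/100)⁻² × (1 + 0.004×143)
= 0.744 × 0.7305 × 1.572 = 0.8544
(R_B − R_A)/R_A = 0.8544 − 1 = -14.6%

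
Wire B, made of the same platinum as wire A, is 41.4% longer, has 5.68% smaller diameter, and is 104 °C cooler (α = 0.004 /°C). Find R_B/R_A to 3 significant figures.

0.928

R ∝ ρL/d² with ρ ∝ (1+αΔT), so R_B/R_A = (1 + 41.4/100) × (1 − 5.68/100)⁻² × (1 − 0.004×104)
= 1.414 × 1.124 × 0.584 = 0.928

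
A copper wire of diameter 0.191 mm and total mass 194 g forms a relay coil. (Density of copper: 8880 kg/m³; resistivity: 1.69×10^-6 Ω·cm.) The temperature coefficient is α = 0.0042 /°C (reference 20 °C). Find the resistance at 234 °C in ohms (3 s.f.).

854 Ω

ρ = 1.69×10^-6 Ω·cm = 1.69×10^-8 Ω·m
A = π(d/2)² = π(9.5500e-05 m)² = 2.8652e-08 m²
L = m/(density·A) = 0.194/(8880×2.8652e-08) = 762.5 m
R = ρL/A = (1.69×10^-8)(762.5)/(2.8652e-08) = 449.7 Ω
R(234 °C) = 449.7 × (1 + 0.0042×214) = 854 Ω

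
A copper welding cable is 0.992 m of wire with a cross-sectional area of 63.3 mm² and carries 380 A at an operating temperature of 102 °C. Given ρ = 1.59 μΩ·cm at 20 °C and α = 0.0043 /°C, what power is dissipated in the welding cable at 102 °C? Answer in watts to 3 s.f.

48.7 W

ρ = 1.59 μΩ·cm = 1.59×10^-8 Ω·m
A = 63.3 mm² = 6.330e-05 m²
R₍20₎ = ρL/A = (1.59×10^-8)(0.992)/(6.330e-05) = 2.492×10^-4 Ω
R₍102₎ = R₍20₎(1 + αΔT) = 2.492×10^-4 × (1 + 0.0043×82) = 3.370×10^-4 Ω
P = I²R = (380)² × 3.370×10^-4 = 48.7 W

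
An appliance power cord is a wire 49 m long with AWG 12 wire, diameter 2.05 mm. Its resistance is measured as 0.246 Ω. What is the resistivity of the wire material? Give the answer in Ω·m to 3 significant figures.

A = π(2.05/2 mm)² = π(1.0250e-03 m)² = 3.301e-06 m²
ρ = RA/L = (0.246)(3.301e-06)/(49) = 1.66×10^-8 Ω·m

1.66×10^-8 Ω·m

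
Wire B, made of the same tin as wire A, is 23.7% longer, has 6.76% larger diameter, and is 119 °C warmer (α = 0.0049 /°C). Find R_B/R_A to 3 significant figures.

1.72

R ∝ ρL/d² with ρ ∝ (1+αΔT), so R_B/R_A = (1 + 23.7/100) × (1 + 6.76/100)⁻² × (1 + 0.0049×119)
= 1.237 × 0.8774 × 1.583 = 1.72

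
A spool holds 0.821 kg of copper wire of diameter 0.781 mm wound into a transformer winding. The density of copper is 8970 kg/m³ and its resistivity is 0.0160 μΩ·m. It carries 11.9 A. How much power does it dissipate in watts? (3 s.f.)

ρ = 0.0160 μΩ·m = 1.60×10^-8 Ω·m
A = π(d/2)² = π(3.9050e-04 m)² = 4.7906e-07 m²
L = m/(density·A) = 0.821/(8970×4.7906e-07) = 191.1 m
R = ρL/A = (1.60×10^-8)(191.1)/(4.7906e-07) = 6.381 Ω
P = I²R = (11.9)² × 6.381 = 904 W

904 W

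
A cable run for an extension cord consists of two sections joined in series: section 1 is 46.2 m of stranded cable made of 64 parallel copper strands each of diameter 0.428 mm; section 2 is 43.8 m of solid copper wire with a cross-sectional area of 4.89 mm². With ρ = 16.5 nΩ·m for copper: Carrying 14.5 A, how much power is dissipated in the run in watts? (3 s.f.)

48.5 W

ρ = 16.5 nΩ·m = 1.65×10^-8 Ω·m
Section 1: A_strand = π(2.1400e-04)² = 1.439e-07 m²; R₁ = ρL/(N·A_s) = (1.65×10^-8)(46.2)/(64×1.439e-07) = 0.08279 Ω
Section 2: A = 4.89 mm² = 4.890e-06 m²
R₂ = (1.65×10^-8)(43.8)/(4.890e-06) = 0.1478 Ω
R = R₁ + R₂ = 0.2306 Ω
P = I²R = (14.5)² × 0.2306 = 48.5 W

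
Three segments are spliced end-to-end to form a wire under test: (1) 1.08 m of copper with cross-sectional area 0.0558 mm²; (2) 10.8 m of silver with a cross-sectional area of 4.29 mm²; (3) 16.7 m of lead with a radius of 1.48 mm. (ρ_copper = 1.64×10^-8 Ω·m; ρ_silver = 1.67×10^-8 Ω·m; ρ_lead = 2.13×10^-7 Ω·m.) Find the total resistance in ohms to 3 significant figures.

Seg 1: A = 0.0558 mm² = 5.580e-08 m²
R_1 = (1.64×10^-8)(1.08)/(5.580e-08) = 0.3174 Ω
Seg 2: A = 4.29 mm² = 4.290e-06 m²
R_2 = (1.67×10^-8)(10.8)/(4.290e-06) = 0.04204 Ω
Seg 3: A = πr² = π(1.4800e-03 m)² = 6.881e-06 m²
R_3 = (2.13×10^-7)(16.7)/(6.881e-06) = 0.5169 Ω
R_total = R_1 + R_2 + R_3 = 0.876 Ω

0.876 Ω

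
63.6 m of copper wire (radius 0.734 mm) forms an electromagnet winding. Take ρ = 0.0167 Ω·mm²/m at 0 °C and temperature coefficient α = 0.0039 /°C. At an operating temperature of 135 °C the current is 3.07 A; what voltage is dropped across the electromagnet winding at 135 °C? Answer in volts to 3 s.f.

2.94 V

ρ = 0.0167 Ω·mm²/m = 1.67×10^-8 Ω·m
A = πr² = π(7.3400e-04 m)² = 1.693e-06 m²
R₍0₎ = ρL/A = (1.67×10^-8)(63.6)/(1.693e-06) = 0.6275 Ω
R₍135₎ = R₍0₎(1 + αΔT) = 0.6275 × (1 + 0.0039×135) = 0.9579 Ω
V = IR = 3.07 × 0.9579 = 2.94 V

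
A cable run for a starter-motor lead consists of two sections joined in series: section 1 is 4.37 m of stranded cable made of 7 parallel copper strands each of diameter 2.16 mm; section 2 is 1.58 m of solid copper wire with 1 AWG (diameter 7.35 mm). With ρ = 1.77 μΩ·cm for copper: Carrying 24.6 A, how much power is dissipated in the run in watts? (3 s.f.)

ρ = 1.77 μΩ·cm = 1.77×10^-8 Ω·m
Section 1: A_strand = π(1.0800e-03)² = 3.664e-06 m²; R₁ = ρL/(N·A_s) = (1.77×10^-8)(4.37)/(7×3.664e-06) = 0.003015 Ω
Section 2: A = π(7.35/2 mm)² = π(3.6750e-03 m)² = 4.243e-05 m²
R₂ = (1.77×10^-8)(1.58)/(4.243e-05) = 6.591×10^-4 Ω
R = R₁ + R₂ = 0.003675 Ω
P = I²R = (24.6)² × 0.003675 = 2.22 W

2.22 W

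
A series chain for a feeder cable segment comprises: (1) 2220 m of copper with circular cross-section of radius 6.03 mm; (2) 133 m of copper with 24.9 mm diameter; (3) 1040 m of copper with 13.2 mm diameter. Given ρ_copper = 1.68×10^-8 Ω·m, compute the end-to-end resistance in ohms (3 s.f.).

0.459 Ω

Seg 1: A = πr² = π(6.0300e-03 m)² = 1.142e-04 m²
R_1 = (1.68×10^-8)(2220)/(1.142e-04) = 0.3265 Ω
Seg 2: A = π(d/2)² = π(1.2450e-02 m)² = 4.870e-04 m²
R_2 = (1.68×10^-8)(133)/(4.870e-04) = 0.004589 Ω
Seg 3: A = π(d/2)² = π(6.6000e-03 m)² = 1.368e-04 m²
R_3 = (1.68×10^-8)(1040)/(1.368e-04) = 0.1277 Ω
R_total = R_1 + R_2 + R_3 = 0.459 Ω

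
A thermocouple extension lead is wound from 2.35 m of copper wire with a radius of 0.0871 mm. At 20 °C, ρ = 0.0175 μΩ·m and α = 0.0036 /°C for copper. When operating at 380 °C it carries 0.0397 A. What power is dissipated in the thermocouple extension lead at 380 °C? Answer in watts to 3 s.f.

ρ = 0.0175 μΩ·m = 1.75×10^-8 Ω·m
A = πr² = π(8.7100e-05 m)² = 2.383e-08 m²
R₍20₎ = ρL/A = (1.75×10^-8)(2.35)/(2.383e-08) = 1.726 Ω
R₍380₎ = R₍20₎(1 + αΔT) = 1.726 × (1 + 0.0036×360) = 3.962 Ω
P = I²R = (0.0397)² × 3.962 = 0.00624 W

0.00624 W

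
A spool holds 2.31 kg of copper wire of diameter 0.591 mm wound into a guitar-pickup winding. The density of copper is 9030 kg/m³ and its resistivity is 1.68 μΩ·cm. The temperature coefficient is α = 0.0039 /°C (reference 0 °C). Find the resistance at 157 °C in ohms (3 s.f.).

92.1 Ω

ρ = 1.68 μΩ·cm = 1.68×10^-8 Ω·m
A = π(d/2)² = π(2.9550e-04 m)² = 2.7432e-07 m²
L = m/(density·A) = 2.31/(9030×2.7432e-07) = 932.5 m
R = ρL/A = (1.68×10^-8)(932.5)/(2.7432e-07) = 57.11 Ω
R(157 °C) = 57.11 × (1 + 0.0039×157) = 92.1 Ω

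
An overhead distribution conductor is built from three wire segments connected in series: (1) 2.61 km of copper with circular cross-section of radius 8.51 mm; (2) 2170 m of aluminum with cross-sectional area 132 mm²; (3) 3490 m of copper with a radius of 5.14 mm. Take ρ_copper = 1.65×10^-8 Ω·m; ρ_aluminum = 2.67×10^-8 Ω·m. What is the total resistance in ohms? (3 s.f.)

1.32 Ω

Seg 1: A = πr² = π(8.5100e-03 m)² = 2.275e-04 m²
R_1 = (1.65×10^-8)(2610)/(2.275e-04) = 0.1893 Ω
Seg 2: A = 132 mm² = 1.320e-04 m²
R_2 = (2.67×10^-8)(2170)/(1.320e-04) = 0.4389 Ω
Seg 3: A = πr² = π(5.1400e-03 m)² = 8.300e-05 m²
R_3 = (1.65×10^-8)(3490)/(8.300e-05) = 0.6938 Ω
R_total = R_1 + R_2 + R_3 = 1.32 Ω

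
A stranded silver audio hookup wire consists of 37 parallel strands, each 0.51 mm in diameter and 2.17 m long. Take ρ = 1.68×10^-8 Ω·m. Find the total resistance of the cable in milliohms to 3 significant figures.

A_strand = π(2.5500e-04 m)² = 2.043e-07 m²
R_strand = ρL/A = (1.68×10^-8)(2.17)/(2.043e-07) = 0.1785 Ω
R_total = R_strand/N = 0.1785/37 = 4.82 mΩ

4.82 mΩ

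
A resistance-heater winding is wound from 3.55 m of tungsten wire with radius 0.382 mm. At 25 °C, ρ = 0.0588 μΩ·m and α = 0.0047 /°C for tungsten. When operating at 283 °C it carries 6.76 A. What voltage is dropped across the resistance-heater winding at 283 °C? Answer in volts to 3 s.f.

6.81 V

ρ = 0.0588 μΩ·m = 5.88×10^-8 Ω·m
A = πr² = π(3.8200e-04 m)² = 4.584e-07 m²
R₍25₎ = ρL/A = (5.88×10^-8)(3.55)/(4.584e-07) = 0.4553 Ω
R₍283₎ = R₍25₎(1 + αΔT) = 0.4553 × (1 + 0.0047×258) = 1.007 Ω
V = IR = 6.76 × 1.007 = 6.81 V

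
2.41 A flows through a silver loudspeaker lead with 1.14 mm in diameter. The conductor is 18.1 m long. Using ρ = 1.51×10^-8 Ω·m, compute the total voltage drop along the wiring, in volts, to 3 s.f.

A = π(d/2)² = π(5.7000e-04 m)² = 1.021e-06 m²
R = ρL/A = (1.51×10^-8)(18.1)/(1.021e-06) = 0.2678 Ω
V = IR = 2.41 × 0.2678 = 0.645 V

0.645 V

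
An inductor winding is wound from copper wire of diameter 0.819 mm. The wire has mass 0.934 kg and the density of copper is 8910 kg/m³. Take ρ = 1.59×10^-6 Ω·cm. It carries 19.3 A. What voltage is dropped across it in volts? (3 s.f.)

116 V

ρ = 1.59×10^-6 Ω·cm = 1.59×10^-8 Ω·m
A = π(d/2)² = π(4.0950e-04 m)² = 5.2681e-07 m²
L = m/(density·A) = 0.934/(8910×5.2681e-07) = 199 m
R = ρL/A = (1.59×10^-8)(199)/(5.2681e-07) = 6.006 Ω
V = IR = 19.3 × 6.006 = 116 V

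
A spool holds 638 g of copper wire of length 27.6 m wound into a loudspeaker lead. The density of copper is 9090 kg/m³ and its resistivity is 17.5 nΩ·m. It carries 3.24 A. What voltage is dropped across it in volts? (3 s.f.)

0.615 V

ρ = 17.5 nΩ·m = 1.75×10^-8 Ω·m
A = m/(density·L) = 0.638/(9090×27.6) = 2.5430e-06 m²
R = ρL/A = (1.75×10^-8)(27.6)/(2.5430e-06) = 0.1899 Ω
V = IR = 3.24 × 0.1899 = 0.615 V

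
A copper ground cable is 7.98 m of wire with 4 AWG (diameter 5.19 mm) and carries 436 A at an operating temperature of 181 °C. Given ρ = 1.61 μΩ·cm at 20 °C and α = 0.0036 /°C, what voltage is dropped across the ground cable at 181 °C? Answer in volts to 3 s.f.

ρ = 1.61 μΩ·cm = 1.61×10^-8 Ω·m
A = π(5.19/2 mm)² = π(2.5950e-03 m)² = 2.116e-05 m²
R₍20₎ = ρL/A = (1.61×10^-8)(7.98)/(2.116e-05) = 0.006073 Ω
R₍181₎ = R₍20₎(1 + αΔT) = 0.006073 × (1 + 0.0036×161) = 0.009593 Ω
V = IR = 436 × 0.009593 = 4.18 V

4.18 V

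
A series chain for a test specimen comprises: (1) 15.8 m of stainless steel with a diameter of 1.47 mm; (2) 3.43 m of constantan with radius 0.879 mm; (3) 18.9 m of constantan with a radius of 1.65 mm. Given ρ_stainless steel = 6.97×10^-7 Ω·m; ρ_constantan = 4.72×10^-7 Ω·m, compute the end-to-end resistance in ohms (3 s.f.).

Seg 1: A = π(d/2)² = π(7.3500e-04 m)² = 1.697e-06 m²
R_1 = (6.97×10^-7)(15.8)/(1.697e-06) = 6.489 Ω
Seg 2: A = πr² = π(8.7900e-04 m)² = 2.427e-06 m²
R_2 = (4.72×10^-7)(3.43)/(2.427e-06) = 0.667 Ω
Seg 3: A = πr² = π(1.6500e-03 m)² = 8.553e-06 m²
R_3 = (4.72×10^-7)(18.9)/(8.553e-06) = 1.043 Ω
R_total = R_1 + R_2 + R_3 = 8.20 Ω

8.20 Ω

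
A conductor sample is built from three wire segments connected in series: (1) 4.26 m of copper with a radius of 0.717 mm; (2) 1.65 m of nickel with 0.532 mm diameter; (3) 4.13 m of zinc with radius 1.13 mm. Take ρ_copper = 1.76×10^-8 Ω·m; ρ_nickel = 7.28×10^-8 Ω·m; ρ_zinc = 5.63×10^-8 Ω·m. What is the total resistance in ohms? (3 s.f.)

0.645 Ω

Seg 1: A = πr² = π(7.1700e-04 m)² = 1.615e-06 m²
R_1 = (1.76×10^-8)(4.26)/(1.615e-06) = 0.04642 Ω
Seg 2: A = π(d/2)² = π(2.6600e-04 m)² = 2.223e-07 m²
R_2 = (7.28×10^-8)(1.65)/(2.223e-07) = 0.5404 Ω
Seg 3: A = πr² = π(1.1300e-03 m)² = 4.011e-06 m²
R_3 = (5.63×10^-8)(4.13)/(4.011e-06) = 0.05796 Ω
R_total = R_1 + R_2 + R_3 = 0.645 Ω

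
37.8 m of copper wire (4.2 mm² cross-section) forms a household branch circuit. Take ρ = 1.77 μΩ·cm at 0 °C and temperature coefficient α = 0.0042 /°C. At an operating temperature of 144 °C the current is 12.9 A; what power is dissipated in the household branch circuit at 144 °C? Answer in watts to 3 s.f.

ρ = 1.77 μΩ·cm = 1.77×10^-8 Ω·m
A = 4.2 mm² = 4.200e-06 m²
R₍0₎ = ρL/A = (1.77×10^-8)(37.8)/(4.200e-06) = 0.1593 Ω
R₍144₎ = R₍0₎(1 + αΔT) = 0.1593 × (1 + 0.0042×144) = 0.2556 Ω
P = I²R = (12.9)² × 0.2556 = 42.5 W

42.5 W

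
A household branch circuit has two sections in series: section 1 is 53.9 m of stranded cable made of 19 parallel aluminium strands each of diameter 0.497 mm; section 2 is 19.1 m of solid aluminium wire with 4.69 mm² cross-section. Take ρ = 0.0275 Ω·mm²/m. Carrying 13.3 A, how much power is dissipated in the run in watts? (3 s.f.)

ρ = 0.0275 Ω·mm²/m = 2.75×10^-8 Ω·m
Section 1: A_strand = π(2.4850e-04)² = 1.940e-07 m²; R₁ = ρL/(N·A_s) = (2.75×10^-8)(53.9)/(19×1.940e-07) = 0.4021 Ω
Section 2: A = 4.69 mm² = 4.690e-06 m²
R₂ = (2.75×10^-8)(19.1)/(4.690e-06) = 0.112 Ω
R = R₁ + R₂ = 0.5141 Ω
P = I²R = (13.3)² × 0.5141 = 90.9 W

90.9 W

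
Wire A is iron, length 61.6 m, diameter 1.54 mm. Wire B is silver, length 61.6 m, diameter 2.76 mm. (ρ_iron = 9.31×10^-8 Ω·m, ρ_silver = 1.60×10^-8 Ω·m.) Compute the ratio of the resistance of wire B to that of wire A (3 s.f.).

0.0535

R ∝ ρL/d², so R_B/R_A = (ρ_B/ρ_A) × (d_A/d_B)²
= (1.60×10^-8/9.31×10^-8) × (1.54/2.76)² = 0.0535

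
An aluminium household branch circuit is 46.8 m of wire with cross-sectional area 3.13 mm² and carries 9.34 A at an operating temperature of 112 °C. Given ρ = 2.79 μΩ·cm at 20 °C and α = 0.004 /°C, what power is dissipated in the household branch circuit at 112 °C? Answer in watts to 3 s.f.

49.8 W

ρ = 2.79 μΩ·cm = 2.79×10^-8 Ω·m
A = 3.13 mm² = 3.130e-06 m²
R₍20₎ = ρL/A = (2.79×10^-8)(46.8)/(3.130e-06) = 0.4172 Ω
R₍112₎ = R₍20₎(1 + αΔT) = 0.4172 × (1 + 0.004×92) = 0.5707 Ω
P = I²R = (9.34)² × 0.5707 = 49.8 W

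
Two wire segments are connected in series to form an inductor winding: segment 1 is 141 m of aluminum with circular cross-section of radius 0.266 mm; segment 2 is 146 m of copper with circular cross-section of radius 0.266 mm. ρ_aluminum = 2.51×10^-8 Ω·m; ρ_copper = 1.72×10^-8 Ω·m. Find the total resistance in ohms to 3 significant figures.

27.2 Ω

Segment 1: A = πr² = π(2.6600e-04 m)² = 2.223e-07 m²
R₁ = ρL/A = (2.51×10^-8)(141)/(2.223e-07) = 15.92 Ω
R₂ = (1.72×10^-8)(146)/(2.223e-07) = 11.3 Ω
R = R₁ + R₂ = 27.2 Ω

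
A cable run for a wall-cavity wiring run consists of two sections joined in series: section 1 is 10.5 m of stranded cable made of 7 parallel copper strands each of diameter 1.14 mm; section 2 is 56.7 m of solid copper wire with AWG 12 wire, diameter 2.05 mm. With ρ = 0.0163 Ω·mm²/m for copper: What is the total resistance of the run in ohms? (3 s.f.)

0.304 Ω

ρ = 0.0163 Ω·mm²/m = 1.63×10^-8 Ω·m
Section 1: A_strand = π(5.7000e-04)² = 1.021e-06 m²; R₁ = ρL/(N·A_s) = (1.63×10^-8)(10.5)/(7×1.021e-06) = 0.02395 Ω
Section 2: A = π(2.05/2 mm)² = π(1.0250e-03 m)² = 3.301e-06 m²
R₂ = (1.63×10^-8)(56.7)/(3.301e-06) = 0.28 Ω
R = R₁ + R₂ = 0.304 Ω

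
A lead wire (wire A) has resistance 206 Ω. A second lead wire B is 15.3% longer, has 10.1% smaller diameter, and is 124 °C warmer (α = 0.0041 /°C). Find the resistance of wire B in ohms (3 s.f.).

R ∝ ρL/d² with ρ ∝ (1+αΔT), so R_B/R_A = (1 + 15.3/100) × (1 − 10.1/100)⁻² × (1 + 0.0041×124)
= 1.153 × 1.237 × 1.508 = 2.152
R_B = 2.152 × 206 = 443 Ω

443 Ω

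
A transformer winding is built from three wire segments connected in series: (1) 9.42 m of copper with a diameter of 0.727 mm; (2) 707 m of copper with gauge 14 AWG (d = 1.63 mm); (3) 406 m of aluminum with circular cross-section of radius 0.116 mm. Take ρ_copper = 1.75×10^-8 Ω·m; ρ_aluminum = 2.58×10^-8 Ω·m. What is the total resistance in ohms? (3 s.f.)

254 Ω

Seg 1: A = π(d/2)² = π(3.6350e-04 m)² = 4.151e-07 m²
R_1 = (1.75×10^-8)(9.42)/(4.151e-07) = 0.3971 Ω
Seg 2: A = π(1.63/2 mm)² = π(8.1500e-04 m)² = 2.087e-06 m²
R_2 = (1.75×10^-8)(707)/(2.087e-06) = 5.929 Ω
Seg 3: A = πr² = π(1.1600e-04 m)² = 4.227e-08 m²
R_3 = (2.58×10^-8)(406)/(4.227e-08) = 247.8 Ω
R_total = R_1 + R_2 + R_3 = 254 Ω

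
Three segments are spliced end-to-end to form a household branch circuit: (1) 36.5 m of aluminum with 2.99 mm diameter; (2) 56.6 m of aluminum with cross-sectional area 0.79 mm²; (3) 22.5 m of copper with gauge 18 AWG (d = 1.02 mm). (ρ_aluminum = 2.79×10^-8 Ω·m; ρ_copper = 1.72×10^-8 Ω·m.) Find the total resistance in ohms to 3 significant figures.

Seg 1: A = π(d/2)² = π(1.4950e-03 m)² = 7.022e-06 m²
R_1 = (2.79×10^-8)(36.5)/(7.022e-06) = 0.145 Ω
Seg 2: A = 0.79 mm² = 7.900e-07 m²
R_2 = (2.79×10^-8)(56.6)/(7.900e-07) = 1.999 Ω
Seg 3: A = π(1.02/2 mm)² = π(5.1000e-04 m)² = 8.171e-07 m²
R_3 = (1.72×10^-8)(22.5)/(8.171e-07) = 0.4736 Ω
R_total = R_1 + R_2 + R_3 = 2.62 Ω

2.62 Ω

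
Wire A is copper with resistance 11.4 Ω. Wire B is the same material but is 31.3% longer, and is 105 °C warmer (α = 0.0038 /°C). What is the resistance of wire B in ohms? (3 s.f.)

R ∝ ρL/d² with ρ ∝ (1+αΔT), so R_B/R_A = (1 + 31.3/100) × (1 + 0.0038×105)
= 1.313 × 1.399 = 1.837
R_B = 1.837 × 11.4 = 20.9 Ω

20.9 Ω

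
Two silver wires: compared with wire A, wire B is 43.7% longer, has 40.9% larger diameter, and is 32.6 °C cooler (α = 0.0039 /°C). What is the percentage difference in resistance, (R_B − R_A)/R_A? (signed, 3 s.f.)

-36.8%

R ∝ ρL/d² with ρ ∝ (1+αΔT), so R_B/R_A = (1 + 43.7/100) × (1 + 40.9/100)⁻² × (1 − 0.0039×32.6)
= 1.437 × 0.5037 × 0.8729 = 0.6318
(R_B − R_A)/R_A = 0.6318 − 1 = -36.8%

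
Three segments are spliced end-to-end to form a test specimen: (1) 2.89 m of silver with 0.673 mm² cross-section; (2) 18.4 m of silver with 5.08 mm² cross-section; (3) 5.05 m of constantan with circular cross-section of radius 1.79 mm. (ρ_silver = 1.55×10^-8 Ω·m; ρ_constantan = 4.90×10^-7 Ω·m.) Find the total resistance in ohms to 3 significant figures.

0.369 Ω

Seg 1: A = 0.673 mm² = 6.730e-07 m²
R_1 = (1.55×10^-8)(2.89)/(6.730e-07) = 0.06656 Ω
Seg 2: A = 5.08 mm² = 5.080e-06 m²
R_2 = (1.55×10^-8)(18.4)/(5.080e-06) = 0.05614 Ω
Seg 3: A = πr² = π(1.7900e-03 m)² = 1.007e-05 m²
R_3 = (4.90×10^-7)(5.05)/(1.007e-05) = 0.2458 Ω
R_total = R_1 + R_2 + R_3 = 0.369 Ω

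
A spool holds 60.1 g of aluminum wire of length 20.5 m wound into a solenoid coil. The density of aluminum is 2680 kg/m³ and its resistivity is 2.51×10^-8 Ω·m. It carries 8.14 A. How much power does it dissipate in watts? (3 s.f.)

A = m/(density·L) = 0.0601/(2680×20.5) = 1.0939e-06 m²
R = ρL/A = (2.51×10^-8)(20.5)/(1.0939e-06) = 0.4704 Ω
P = I²R = (8.14)² × 0.4704 = 31.2 W

31.2 W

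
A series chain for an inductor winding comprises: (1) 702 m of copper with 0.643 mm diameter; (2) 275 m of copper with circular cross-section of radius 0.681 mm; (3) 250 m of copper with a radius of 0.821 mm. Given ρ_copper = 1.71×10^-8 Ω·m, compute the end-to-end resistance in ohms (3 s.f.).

Seg 1: A = π(d/2)² = π(3.2150e-04 m)² = 3.247e-07 m²
R_1 = (1.71×10^-8)(702)/(3.247e-07) = 36.97 Ω
Seg 2: A = πr² = π(6.8100e-04 m)² = 1.457e-06 m²
R_2 = (1.71×10^-8)(275)/(1.457e-06) = 3.228 Ω
Seg 3: A = πr² = π(8.2100e-04 m)² = 2.118e-06 m²
R_3 = (1.71×10^-8)(250)/(2.118e-06) = 2.019 Ω
R_total = R_1 + R_2 + R_3 = 42.2 Ω

42.2 Ω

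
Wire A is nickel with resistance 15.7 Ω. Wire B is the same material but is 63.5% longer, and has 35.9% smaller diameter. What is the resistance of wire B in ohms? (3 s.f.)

62.5 Ω

R ∝ L/d², so R_B/R_A = (1 + 63.5/100) × (1 − 35.9/100)⁻²
= 1.635 × 2.434 = 3.979
R_B = 3.979 × 15.7 = 62.5 Ω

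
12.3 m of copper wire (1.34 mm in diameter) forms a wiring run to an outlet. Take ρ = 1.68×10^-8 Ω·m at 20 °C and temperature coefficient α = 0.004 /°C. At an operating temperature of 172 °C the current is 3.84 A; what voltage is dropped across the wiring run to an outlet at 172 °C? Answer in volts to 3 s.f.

0.905 V

A = π(d/2)² = π(6.7000e-04 m)² = 1.410e-06 m²
R₍20₎ = ρL/A = (1.68×10^-8)(12.3)/(1.410e-06) = 0.1465 Ω
R₍172₎ = R₍20₎(1 + αΔT) = 0.1465 × (1 + 0.004×152) = 0.2356 Ω
V = IR = 3.84 × 0.2356 = 0.905 V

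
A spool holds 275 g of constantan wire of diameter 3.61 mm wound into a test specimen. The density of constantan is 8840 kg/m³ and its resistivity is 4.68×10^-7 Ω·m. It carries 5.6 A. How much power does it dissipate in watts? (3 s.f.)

4.36 W

A = π(d/2)² = π(1.8050e-03 m)² = 1.0235e-05 m²
L = m/(density·A) = 0.275/(8840×1.0235e-05) = 3.039 m
R = ρL/A = (4.68×10^-7)(3.039)/(1.0235e-05) = 0.139 Ω
P = I²R = (5.6)² × 0.139 = 4.36 W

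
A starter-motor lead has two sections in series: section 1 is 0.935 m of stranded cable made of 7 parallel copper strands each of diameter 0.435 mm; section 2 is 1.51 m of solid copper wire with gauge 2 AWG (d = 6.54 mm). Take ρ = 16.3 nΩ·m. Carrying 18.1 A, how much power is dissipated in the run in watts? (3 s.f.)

ρ = 16.3 nΩ·m = 1.63×10^-8 Ω·m
Section 1: A_strand = π(2.1750e-04)² = 1.486e-07 m²; R₁ = ρL/(N·A_s) = (1.63×10^-8)(0.935)/(7×1.486e-07) = 0.01465 Ω
Section 2: A = π(6.54/2 mm)² = π(3.2700e-03 m)² = 3.359e-05 m²
R₂ = (1.63×10^-8)(1.51)/(3.359e-05) = 7.327×10^-4 Ω
R = R₁ + R₂ = 0.01538 Ω
P = I²R = (18.1)² × 0.01538 = 5.04 W

5.04 W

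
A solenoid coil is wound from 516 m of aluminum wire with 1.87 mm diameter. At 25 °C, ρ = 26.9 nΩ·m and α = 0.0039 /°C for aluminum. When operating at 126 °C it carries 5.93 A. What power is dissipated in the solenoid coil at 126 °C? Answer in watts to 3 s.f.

248 W

ρ = 26.9 nΩ·m = 2.69×10^-8 Ω·m
A = π(d/2)² = π(9.3500e-04 m)² = 2.746e-06 m²
R₍25₎ = ρL/A = (2.69×10^-8)(516)/(2.746e-06) = 5.054 Ω
R₍126₎ = R₍25₎(1 + αΔT) = 5.054 × (1 + 0.0039×101) = 7.045 Ω
P = I²R = (5.93)² × 7.045 = 248 W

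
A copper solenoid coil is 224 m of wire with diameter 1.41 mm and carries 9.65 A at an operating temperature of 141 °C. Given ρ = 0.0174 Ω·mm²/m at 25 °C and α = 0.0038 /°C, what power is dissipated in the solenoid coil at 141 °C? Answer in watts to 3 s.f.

335 W

ρ = 0.0174 Ω·mm²/m = 1.74×10^-8 Ω·m
A = π(d/2)² = π(7.0500e-04 m)² = 1.561e-06 m²
R₍25₎ = ρL/A = (1.74×10^-8)(224)/(1.561e-06) = 2.496 Ω
R₍141₎ = R₍25₎(1 + αΔT) = 2.496 × (1 + 0.0038×116) = 3.596 Ω
P = I²R = (9.65)² × 3.596 = 335 W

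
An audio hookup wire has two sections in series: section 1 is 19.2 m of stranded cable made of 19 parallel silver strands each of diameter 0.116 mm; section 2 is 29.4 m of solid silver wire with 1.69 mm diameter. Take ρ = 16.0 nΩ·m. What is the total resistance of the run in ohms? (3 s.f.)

1.74 Ω

ρ = 16.0 nΩ·m = 1.60×10^-8 Ω·m
Section 1: A_strand = π(5.8000e-05)² = 1.057e-08 m²; R₁ = ρL/(N·A_s) = (1.60×10^-8)(19.2)/(19×1.057e-08) = 1.53 Ω
Section 2: A = π(d/2)² = π(8.4500e-04 m)² = 2.243e-06 m²
R₂ = (1.60×10^-8)(29.4)/(2.243e-06) = 0.2097 Ω
R = R₁ + R₂ = 1.74 Ω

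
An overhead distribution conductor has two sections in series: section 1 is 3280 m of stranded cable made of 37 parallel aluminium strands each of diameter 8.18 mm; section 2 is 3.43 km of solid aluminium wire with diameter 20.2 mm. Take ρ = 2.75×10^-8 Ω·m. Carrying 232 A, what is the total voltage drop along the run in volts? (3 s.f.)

Section 1: A_strand = π(4.0900e-03)² = 5.255e-05 m²; R₁ = ρL/(N·A_s) = (2.75×10^-8)(3280)/(37×5.255e-05) = 0.04639 Ω
Section 2: A = π(d/2)² = π(1.0100e-02 m)² = 3.205e-04 m²
R₂ = (2.75×10^-8)(3430)/(3.205e-04) = 0.2943 Ω
R = R₁ + R₂ = 0.3407 Ω
V = IR = 232 × 0.3407 = 79.0 V

79.0 V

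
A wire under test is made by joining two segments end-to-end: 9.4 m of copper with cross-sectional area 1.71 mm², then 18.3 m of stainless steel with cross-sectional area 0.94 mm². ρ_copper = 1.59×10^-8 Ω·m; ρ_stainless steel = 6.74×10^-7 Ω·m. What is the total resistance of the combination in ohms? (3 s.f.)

13.2 Ω

Segment 1: A = 1.71 mm² = 1.710e-06 m²
R₁ = ρL/A = (1.59×10^-8)(9.4)/(1.710e-06) = 0.0874 Ω
Segment 2: A = 0.94 mm² = 9.400e-07 m²
R₂ = (6.74×10^-7)(18.3)/(9.400e-07) = 13.12 Ω
R = R₁ + R₂ = 13.2 Ω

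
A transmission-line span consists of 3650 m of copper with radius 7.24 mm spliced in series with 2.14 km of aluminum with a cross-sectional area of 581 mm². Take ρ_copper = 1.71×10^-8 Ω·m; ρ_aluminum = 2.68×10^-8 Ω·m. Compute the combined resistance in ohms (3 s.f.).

0.478 Ω

Segment 1: A = πr² = π(7.2400e-03 m)² = 1.647e-04 m²
R₁ = ρL/A = (1.71×10^-8)(3650)/(1.647e-04) = 0.379 Ω
Segment 2: A = 581 mm² = 5.810e-04 m²
R₂ = (2.68×10^-8)(2140)/(5.810e-04) = 0.09871 Ω
R = R₁ + R₂ = 0.478 Ω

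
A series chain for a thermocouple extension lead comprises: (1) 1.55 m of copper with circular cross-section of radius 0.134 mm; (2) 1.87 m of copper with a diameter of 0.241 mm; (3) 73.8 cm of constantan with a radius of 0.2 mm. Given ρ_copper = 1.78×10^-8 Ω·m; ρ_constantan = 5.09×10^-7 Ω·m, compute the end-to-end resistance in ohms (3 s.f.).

Seg 1: A = πr² = π(1.3400e-04 m)² = 5.641e-08 m²
R_1 = (1.78×10^-8)(1.55)/(5.641e-08) = 0.4891 Ω
Seg 2: A = π(d/2)² = π(1.2050e-04 m)² = 4.562e-08 m²
R_2 = (1.78×10^-8)(1.87)/(4.562e-08) = 0.7297 Ω
Seg 3: A = πr² = π(2.0000e-04 m)² = 1.257e-07 m²
R_3 = (5.09×10^-7)(0.738)/(1.257e-07) = 2.989 Ω
R_total = R_1 + R_2 + R_3 = 4.21 Ω

4.21 Ω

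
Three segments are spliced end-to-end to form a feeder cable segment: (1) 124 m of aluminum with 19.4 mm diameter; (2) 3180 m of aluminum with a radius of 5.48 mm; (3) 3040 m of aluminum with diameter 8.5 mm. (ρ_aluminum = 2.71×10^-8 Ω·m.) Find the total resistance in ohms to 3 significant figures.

Seg 1: A = π(d/2)² = π(9.7000e-03 m)² = 2.956e-04 m²
R_1 = (2.71×10^-8)(124)/(2.956e-04) = 0.01137 Ω
Seg 2: A = πr² = π(5.4800e-03 m)² = 9.434e-05 m²
R_2 = (2.71×10^-8)(3180)/(9.434e-05) = 0.9135 Ω
Seg 3: A = π(d/2)² = π(4.2500e-03 m)² = 5.675e-05 m²
R_3 = (2.71×10^-8)(3040)/(5.675e-05) = 1.452 Ω
R_total = R_1 + R_2 + R_3 = 2.38 Ω

2.38 Ω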